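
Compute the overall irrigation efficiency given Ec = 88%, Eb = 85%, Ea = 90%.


Ec = 0.88, Eb = 0.85, Ea = 0.9
E = 0.88 * 0.85 * 0.9 * 100 = 67.3200%

67.3200 %


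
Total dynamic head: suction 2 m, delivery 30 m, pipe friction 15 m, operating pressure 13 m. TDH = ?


TDH = Hs + Hd + hf + Hp = 2 + 30 + 15 + 13 = 60

60 m


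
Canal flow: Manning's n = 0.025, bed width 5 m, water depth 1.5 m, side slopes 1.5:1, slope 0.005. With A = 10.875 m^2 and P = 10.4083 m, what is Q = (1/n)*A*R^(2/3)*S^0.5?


R = A/P = 10.875/10.4083 = 1.044839
Q = (1/0.025) * 10.875 * 1.044839^(2/3) * 0.005^0.5

31.6719 m^3/s


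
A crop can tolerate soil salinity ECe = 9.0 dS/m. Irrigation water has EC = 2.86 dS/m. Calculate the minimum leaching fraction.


LR = ECiw / (5*ECe - ECiw)
LR = 2.86 / (5*9.0 - 2.86)
LR = 2.86 / 42.1400

0.0679


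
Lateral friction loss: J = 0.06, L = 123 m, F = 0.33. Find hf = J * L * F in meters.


hf = J * L * F = 0.06 * 123 * 0.33 = 2.4354 m

2.4354 m


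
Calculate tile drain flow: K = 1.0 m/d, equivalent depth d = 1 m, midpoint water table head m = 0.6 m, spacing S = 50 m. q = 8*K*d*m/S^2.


q = 8*K*d*m/S^2
q = 8*1.0*1*0.6/50^2
q = 4.8000 / 2500

0.0019 m/d


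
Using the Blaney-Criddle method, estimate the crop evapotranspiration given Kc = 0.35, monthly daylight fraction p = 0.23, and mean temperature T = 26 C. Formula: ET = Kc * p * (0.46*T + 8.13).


ET = Kc * p * (0.46*T + 8.13)
ET = 0.35 * 0.23 * (0.46*26 + 8.13)
ET = 0.35 * 0.23 * 20.0900

1.6172 mm/day


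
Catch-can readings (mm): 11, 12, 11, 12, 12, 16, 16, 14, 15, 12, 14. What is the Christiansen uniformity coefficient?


mean = 13.181818 mm
MAD = 1.652893 mm
CU = (1 - 1.652893/13.181818)*100

87.4608 %


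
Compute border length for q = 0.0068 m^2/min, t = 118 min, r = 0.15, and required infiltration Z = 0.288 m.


L = q*t/((1+r)*Z)
L = 0.0068*118/((1+0.15)*0.288)
L = 0.8024/0.3312

2.4227 m


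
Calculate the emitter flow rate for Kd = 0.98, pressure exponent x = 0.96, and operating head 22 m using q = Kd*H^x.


q = Kd * H^x = 0.98 * 22^0.96 = 0.98 * 19.441321

19.0525 L/h


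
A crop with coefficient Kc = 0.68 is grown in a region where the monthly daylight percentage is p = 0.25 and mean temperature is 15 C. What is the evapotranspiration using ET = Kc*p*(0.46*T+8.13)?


ET = Kc * p * (0.46*T + 8.13)
ET = 0.68 * 0.25 * (0.46*15 + 8.13)
ET = 0.68 * 0.25 * 15.0300

2.5551 mm/day


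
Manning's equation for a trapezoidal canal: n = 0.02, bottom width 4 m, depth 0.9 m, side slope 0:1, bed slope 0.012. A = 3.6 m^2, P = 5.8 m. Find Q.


R = A/P = 3.6/5.8 = 0.620690
Q = (1/0.02) * 3.6 * 0.620690^(2/3) * 0.012^0.5

14.3476 m^3/s


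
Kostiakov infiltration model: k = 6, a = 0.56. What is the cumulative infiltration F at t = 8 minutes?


F = k * t^a = 6 * 8^0.56
F = 6 * 3.204280

19.2257 mm


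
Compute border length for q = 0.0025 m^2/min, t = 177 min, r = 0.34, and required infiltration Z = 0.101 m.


L = q*t/((1+r)*Z)
L = 0.0025*177/((1+0.34)*0.101)
L = 0.4425/0.13534

3.2695 m


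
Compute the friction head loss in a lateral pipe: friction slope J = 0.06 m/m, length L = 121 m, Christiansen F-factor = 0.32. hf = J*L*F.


hf = J * L * F = 0.06 * 121 * 0.32 = 2.3232 m

2.3232 m


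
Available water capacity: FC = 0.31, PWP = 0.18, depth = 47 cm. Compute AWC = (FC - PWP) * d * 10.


AWC = (FC - PWP) * d * 10
AWC = (0.31 - 0.18) * 47 * 10
AWC = 0.1300 * 47 * 10

61.1000 mm


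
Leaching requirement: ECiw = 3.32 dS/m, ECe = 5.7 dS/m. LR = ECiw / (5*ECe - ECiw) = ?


LR = ECiw / (5*ECe - ECiw)
LR = 3.32 / (5*5.7 - 3.32)
LR = 3.32 / 25.1800

0.1319


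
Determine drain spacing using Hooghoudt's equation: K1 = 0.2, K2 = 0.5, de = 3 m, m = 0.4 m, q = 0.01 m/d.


S^2 = 8*K2*de*m/q + 4*K1*m^2/q
S^2 = 8*0.5*3*0.4/0.01 + 4*0.2*0.4^2/0.01
S = sqrt(492.8000)

22.1991 m


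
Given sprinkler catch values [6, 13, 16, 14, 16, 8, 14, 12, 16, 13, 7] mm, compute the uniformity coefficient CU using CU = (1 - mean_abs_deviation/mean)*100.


mean = 12.272727 mm
MAD = 2.925620 mm
CU = (1 - 2.925620/12.272727)*100

76.1616 %


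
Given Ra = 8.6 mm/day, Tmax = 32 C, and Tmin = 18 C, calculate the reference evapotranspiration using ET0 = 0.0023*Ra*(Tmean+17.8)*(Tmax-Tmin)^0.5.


Tmean = (Tmax + Tmin)/2 = (32 + 18)/2 = 25.0
ET0 = 0.0023 * 8.6 * (25.0 + 17.8) * sqrt(32 - 18)
ET0 = 0.0023 * 8.6 * 42.8 * 3.741657

3.1676 mm/day


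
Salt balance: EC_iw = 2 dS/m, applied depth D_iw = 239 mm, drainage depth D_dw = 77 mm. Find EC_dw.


EC_dw = EC_iw * D_iw / D_dw
EC_dw = 2 * 239 / 77
EC_dw = 478 / 77

6.2078 dS/m


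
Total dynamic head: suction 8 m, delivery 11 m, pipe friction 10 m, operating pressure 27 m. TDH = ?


TDH = Hs + Hd + hf + Hp = 8 + 11 + 10 + 27 = 56

56 m


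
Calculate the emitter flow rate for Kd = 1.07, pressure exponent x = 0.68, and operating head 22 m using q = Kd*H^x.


q = Kd * H^x = 1.07 * 22^0.68 = 1.07 * 8.181773

8.7545 L/h


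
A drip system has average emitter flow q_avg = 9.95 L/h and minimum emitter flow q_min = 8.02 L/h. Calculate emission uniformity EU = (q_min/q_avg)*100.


EU = (q_min/q_avg)*100 = (8.02/9.95)*100 = 80.6030%

80.6030 %


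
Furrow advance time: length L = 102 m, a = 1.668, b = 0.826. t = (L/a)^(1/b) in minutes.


t = (L/a)^(1/b)
t = (102/1.668)^(1/0.826)
t = 61.151079^(1/0.826)

145.4510 min


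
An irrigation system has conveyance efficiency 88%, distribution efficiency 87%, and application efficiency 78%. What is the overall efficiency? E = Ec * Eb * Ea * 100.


Ec = 0.88, Eb = 0.87, Ea = 0.78
E = 0.88 * 0.87 * 0.78 * 100 = 59.7168%

59.7168 %


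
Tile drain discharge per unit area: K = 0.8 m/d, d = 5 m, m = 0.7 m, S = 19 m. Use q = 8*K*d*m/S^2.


q = 8*K*d*m/S^2
q = 8*0.8*5*0.7/19^2
q = 22.4000 / 361

0.0620 m/d


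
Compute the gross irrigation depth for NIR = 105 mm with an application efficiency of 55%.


Ea = 55% = 0.55
GID = NIR / Ea = 105 / 0.55 = 190.9091 mm

190.9091 mm


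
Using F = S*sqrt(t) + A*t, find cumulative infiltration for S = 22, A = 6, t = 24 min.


F = S*sqrt(t) + A*t
F = 22*sqrt(24) + 6*24
F = 22*4.898979 + 144

251.7775 mm


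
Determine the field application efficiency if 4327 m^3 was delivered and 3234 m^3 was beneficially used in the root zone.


Ea = V_root / V_field * 100 = 3234 / 4327 * 100 = 74.7400%

74.7400 %


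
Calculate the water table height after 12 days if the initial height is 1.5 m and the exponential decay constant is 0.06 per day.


m = m0 * exp(-k*t)
m = 1.5 * exp(-0.06 * 12)
m = 1.5 * exp(-0.7200)

0.7301 m


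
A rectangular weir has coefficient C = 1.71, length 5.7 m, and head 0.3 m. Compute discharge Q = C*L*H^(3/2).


Q = C * L * H^(3/2) = 1.71 * 5.7 * 0.3^1.5 = 1.71 * 5.7 * 0.164317

1.6016 m^3/s


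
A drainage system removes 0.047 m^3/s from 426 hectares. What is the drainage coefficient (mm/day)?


DC = Q * 86400 / (A * 10000) * 1000
DC = 0.047 * 86400 / (426 * 10000) * 1000
DC = 4060800.0000 / 4260000

0.9532 mm/day


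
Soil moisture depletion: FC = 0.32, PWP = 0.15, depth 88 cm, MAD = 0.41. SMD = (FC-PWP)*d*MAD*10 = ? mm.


SMD = (FC - PWP) * d * MAD * 10
SMD = (0.32 - 0.15) * 88 * 0.41 * 10
SMD = 0.1700 * 88 * 0.41 * 10

61.3360 mm


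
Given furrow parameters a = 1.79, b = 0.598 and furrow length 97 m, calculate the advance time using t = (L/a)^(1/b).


t = (L/a)^(1/b)
t = (97/1.79)^(1/0.598)
t = 54.189944^(1/0.598)

793.4683 min


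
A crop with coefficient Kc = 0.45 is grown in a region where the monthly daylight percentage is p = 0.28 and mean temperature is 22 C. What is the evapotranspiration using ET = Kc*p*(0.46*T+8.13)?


ET = Kc * p * (0.46*T + 8.13)
ET = 0.45 * 0.28 * (0.46*22 + 8.13)
ET = 0.45 * 0.28 * 18.2500

2.2995 mm/day


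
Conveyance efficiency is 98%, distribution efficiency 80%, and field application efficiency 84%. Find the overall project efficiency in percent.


Ec = 0.98, Eb = 0.8, Ea = 0.84
E = 0.98 * 0.8 * 0.84 * 100 = 65.8560%

65.8560 %


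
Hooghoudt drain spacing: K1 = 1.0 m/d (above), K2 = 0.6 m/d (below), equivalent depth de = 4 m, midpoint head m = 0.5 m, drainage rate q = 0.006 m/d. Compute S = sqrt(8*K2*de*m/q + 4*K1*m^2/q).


S^2 = 8*K2*de*m/q + 4*K1*m^2/q
S^2 = 8*0.6*4*0.5/0.006 + 4*1.0*0.5^2/0.006
S = sqrt(1766.6667)

42.0317 m


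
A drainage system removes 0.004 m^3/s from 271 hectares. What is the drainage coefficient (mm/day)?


DC = Q * 86400 / (A * 10000) * 1000
DC = 0.004 * 86400 / (271 * 10000) * 1000
DC = 345600.0000 / 2710000

0.1275 mm/day


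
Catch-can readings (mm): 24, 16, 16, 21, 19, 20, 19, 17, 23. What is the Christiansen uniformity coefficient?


mean = 19.444444 mm
MAD = 2.271605 mm
CU = (1 - 2.271605/19.444444)*100

88.3175 %


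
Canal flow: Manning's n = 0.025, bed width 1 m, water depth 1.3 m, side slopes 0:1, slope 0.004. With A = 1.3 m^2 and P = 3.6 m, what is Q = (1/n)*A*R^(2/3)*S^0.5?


R = A/P = 1.3/3.6 = 0.361111
Q = (1/0.025) * 1.3 * 0.361111^(2/3) * 0.004^0.5

1.6677 m^3/s


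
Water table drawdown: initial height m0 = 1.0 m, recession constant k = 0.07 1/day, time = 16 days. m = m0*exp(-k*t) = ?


m = m0 * exp(-k*t)
m = 1.0 * exp(-0.07 * 16)
m = 1.0 * exp(-1.1200)

0.3263 m


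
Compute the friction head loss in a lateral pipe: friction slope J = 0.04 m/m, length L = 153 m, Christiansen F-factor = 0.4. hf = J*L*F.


hf = J * L * F = 0.04 * 153 * 0.4 = 2.4480 m

2.4480 m


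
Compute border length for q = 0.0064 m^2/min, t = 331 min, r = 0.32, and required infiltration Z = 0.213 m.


L = q*t/((1+r)*Z)
L = 0.0064*331/((1+0.32)*0.213)
L = 2.1184/0.28116

7.5345 m


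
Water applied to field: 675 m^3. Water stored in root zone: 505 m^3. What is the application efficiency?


Ea = V_root / V_field * 100 = 505 / 675 * 100 = 74.8148%

74.8148 %


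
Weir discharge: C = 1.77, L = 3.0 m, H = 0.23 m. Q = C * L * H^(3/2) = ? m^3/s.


Q = C * L * H^(3/2) = 1.77 * 3.0 * 0.23^1.5 = 1.77 * 3.0 * 0.110304

0.5857 m^3/s


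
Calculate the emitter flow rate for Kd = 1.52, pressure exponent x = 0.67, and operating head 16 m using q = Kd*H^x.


q = Kd * H^x = 1.52 * 16^0.67 = 1.52 * 6.408559

9.7410 L/h


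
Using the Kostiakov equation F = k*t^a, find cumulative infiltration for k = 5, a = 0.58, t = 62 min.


F = k * t^a = 5 * 62^0.58
F = 5 * 10.954364

54.7718 mm


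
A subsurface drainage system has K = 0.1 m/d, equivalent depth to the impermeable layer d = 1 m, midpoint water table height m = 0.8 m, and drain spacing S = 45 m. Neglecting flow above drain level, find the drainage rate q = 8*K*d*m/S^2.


q = 8*K*d*m/S^2
q = 8*0.1*1*0.8/45^2
q = 0.6400 / 2025

3.1605e-04 m/d


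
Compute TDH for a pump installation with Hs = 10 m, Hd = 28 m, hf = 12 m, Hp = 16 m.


TDH = Hs + Hd + hf + Hp = 10 + 28 + 12 + 16 = 66

66 m


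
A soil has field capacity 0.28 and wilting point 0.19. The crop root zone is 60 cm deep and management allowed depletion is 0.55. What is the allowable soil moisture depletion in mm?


SMD = (FC - PWP) * d * MAD * 10
SMD = (0.28 - 0.19) * 60 * 0.55 * 10
SMD = 0.0900 * 60 * 0.55 * 10

29.7000 mm


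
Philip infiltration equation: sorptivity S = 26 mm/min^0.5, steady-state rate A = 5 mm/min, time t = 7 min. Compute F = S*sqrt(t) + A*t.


F = S*sqrt(t) + A*t
F = 26*sqrt(7) + 5*7
F = 26*2.645751 + 35

103.7895 mm


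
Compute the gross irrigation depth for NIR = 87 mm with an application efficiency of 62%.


Ea = 62% = 0.62
GID = NIR / Ea = 87 / 0.62 = 140.3226 mm

140.3226 mm


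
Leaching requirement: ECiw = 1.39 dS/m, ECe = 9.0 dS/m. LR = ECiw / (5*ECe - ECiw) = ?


LR = ECiw / (5*ECe - ECiw)
LR = 1.39 / (5*9.0 - 1.39)
LR = 1.39 / 43.6100

0.0319


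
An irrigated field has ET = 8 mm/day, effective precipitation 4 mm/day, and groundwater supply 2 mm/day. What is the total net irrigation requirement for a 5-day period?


Daily deficit = ET - Pe - GW = 8 - 4 - 2 = 2 mm/day
NIR = 2 * 5 = 10 mm

10.0000 mm


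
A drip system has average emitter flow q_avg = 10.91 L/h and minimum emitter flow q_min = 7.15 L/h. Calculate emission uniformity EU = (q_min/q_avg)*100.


EU = (q_min/q_avg)*100 = (7.15/10.91)*100 = 65.5362%

65.5362 %


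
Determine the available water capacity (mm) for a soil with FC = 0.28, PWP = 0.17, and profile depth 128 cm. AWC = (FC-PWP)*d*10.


AWC = (FC - PWP) * d * 10
AWC = (0.28 - 0.17) * 128 * 10
AWC = 0.1100 * 128 * 10

140.8000 mm


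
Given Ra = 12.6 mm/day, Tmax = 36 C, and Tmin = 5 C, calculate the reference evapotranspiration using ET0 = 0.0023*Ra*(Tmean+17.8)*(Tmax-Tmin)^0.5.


Tmean = (Tmax + Tmin)/2 = (36 + 5)/2 = 20.5
ET0 = 0.0023 * 12.6 * (20.5 + 17.8) * sqrt(36 - 5)
ET0 = 0.0023 * 12.6 * 38.3 * 5.567764

6.1799 mm/day


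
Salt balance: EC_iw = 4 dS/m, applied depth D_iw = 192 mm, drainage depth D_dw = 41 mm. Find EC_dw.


EC_dw = EC_iw * D_iw / D_dw
EC_dw = 4 * 192 / 41
EC_dw = 768 / 41

18.7317 dS/m


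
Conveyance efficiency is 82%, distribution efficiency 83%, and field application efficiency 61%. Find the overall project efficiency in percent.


Ec = 0.82, Eb = 0.83, Ea = 0.61
E = 0.82 * 0.83 * 0.61 * 100 = 41.5166%

41.5166 %


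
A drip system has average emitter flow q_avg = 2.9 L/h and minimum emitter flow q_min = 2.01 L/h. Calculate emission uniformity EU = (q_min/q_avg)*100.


EU = (q_min/q_avg)*100 = (2.01/2.9)*100 = 69.3103%

69.3103 %


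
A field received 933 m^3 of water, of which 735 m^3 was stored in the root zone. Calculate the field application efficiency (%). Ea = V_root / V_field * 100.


Ea = V_root / V_field * 100 = 735 / 933 * 100 = 78.7781%

78.7781 %


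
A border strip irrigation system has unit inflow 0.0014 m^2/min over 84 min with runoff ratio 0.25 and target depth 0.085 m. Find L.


L = q*t/((1+r)*Z)
L = 0.0014*84/((1+0.25)*0.085)
L = 0.1176/0.10625

1.1068 m


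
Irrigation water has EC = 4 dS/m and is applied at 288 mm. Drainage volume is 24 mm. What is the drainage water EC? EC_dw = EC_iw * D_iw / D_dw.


EC_dw = EC_iw * D_iw / D_dw
EC_dw = 4 * 288 / 24
EC_dw = 1152 / 24

48.0000 dS/m


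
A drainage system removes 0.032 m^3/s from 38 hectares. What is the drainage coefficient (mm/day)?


DC = Q * 86400 / (A * 10000) * 1000
DC = 0.032 * 86400 / (38 * 10000) * 1000
DC = 2764800.0000 / 380000

7.2758 mm/day


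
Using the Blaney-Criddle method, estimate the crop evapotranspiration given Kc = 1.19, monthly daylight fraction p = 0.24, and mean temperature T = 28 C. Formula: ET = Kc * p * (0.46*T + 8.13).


ET = Kc * p * (0.46*T + 8.13)
ET = 1.19 * 0.24 * (0.46*28 + 8.13)
ET = 1.19 * 0.24 * 21.0100

6.0005 mm/day


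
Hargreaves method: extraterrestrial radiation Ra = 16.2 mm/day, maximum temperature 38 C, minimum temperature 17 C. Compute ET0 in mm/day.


Tmean = (Tmax + Tmin)/2 = (38 + 17)/2 = 27.5
ET0 = 0.0023 * 16.2 * (27.5 + 17.8) * sqrt(38 - 17)
ET0 = 0.0023 * 16.2 * 45.3 * 4.582576

7.7348 mm/day


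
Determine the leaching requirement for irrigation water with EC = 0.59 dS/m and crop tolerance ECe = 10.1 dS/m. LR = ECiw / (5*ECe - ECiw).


LR = ECiw / (5*ECe - ECiw)
LR = 0.59 / (5*10.1 - 0.59)
LR = 0.59 / 49.9100

0.0118


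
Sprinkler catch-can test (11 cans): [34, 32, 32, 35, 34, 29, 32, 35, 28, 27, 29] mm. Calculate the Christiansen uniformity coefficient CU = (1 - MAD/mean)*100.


mean = 31.545455 mm
MAD = 2.396694 mm
CU = (1 - 2.396694/31.545455)*100

92.4024 %


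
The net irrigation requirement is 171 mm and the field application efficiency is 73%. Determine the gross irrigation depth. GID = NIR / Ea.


Ea = 73% = 0.73
GID = NIR / Ea = 171 / 0.73 = 234.2466 mm

234.2466 mm


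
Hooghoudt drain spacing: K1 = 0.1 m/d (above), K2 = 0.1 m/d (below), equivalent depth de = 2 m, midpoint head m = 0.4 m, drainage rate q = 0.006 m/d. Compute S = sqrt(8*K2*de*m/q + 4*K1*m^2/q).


S^2 = 8*K2*de*m/q + 4*K1*m^2/q
S^2 = 8*0.1*2*0.4/0.006 + 4*0.1*0.4^2/0.006
S = sqrt(117.3333)

10.8320 m


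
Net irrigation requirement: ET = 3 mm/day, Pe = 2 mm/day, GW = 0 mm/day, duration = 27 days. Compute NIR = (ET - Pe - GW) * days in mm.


Daily deficit = ET - Pe - GW = 3 - 2 - 0 = 1 mm/day
NIR = 1 * 27 = 27 mm

27.0000 mm


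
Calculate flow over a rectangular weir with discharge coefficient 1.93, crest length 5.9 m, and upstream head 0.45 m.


Q = C * L * H^(3/2) = 1.93 * 5.9 * 0.45^1.5 = 1.93 * 5.9 * 0.301869

3.4374 m^3/s


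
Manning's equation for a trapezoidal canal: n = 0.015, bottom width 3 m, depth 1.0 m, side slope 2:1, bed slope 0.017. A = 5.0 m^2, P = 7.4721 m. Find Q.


R = A/P = 5.0/7.4721 = 0.669156
Q = (1/0.015) * 5.0 * 0.669156^(2/3) * 0.017^0.5

33.2497 m^3/s


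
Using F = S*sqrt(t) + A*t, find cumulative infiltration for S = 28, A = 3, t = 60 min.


F = S*sqrt(t) + A*t
F = 28*sqrt(60) + 3*60
F = 28*7.745967 + 180

396.8871 mm


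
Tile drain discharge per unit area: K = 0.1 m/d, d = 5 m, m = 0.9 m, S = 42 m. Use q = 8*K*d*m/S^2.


q = 8*K*d*m/S^2
q = 8*0.1*5*0.9/42^2
q = 3.6000 / 1764

0.0020 m/d


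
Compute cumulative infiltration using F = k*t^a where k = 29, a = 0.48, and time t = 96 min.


F = k * t^a = 29 * 96^0.48
F = 29 * 8.943143

259.3511 mm


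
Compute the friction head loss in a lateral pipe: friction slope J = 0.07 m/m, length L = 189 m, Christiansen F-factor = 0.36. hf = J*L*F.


hf = J * L * F = 0.07 * 189 * 0.36 = 4.7628 m

4.7628 m


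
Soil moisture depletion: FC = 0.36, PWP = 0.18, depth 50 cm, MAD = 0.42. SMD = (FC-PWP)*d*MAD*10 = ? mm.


SMD = (FC - PWP) * d * MAD * 10
SMD = (0.36 - 0.18) * 50 * 0.42 * 10
SMD = 0.1800 * 50 * 0.42 * 10

37.8000 mm


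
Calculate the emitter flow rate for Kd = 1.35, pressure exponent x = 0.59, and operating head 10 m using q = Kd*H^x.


q = Kd * H^x = 1.35 * 10^0.59 = 1.35 * 3.890451

5.2521 L/h


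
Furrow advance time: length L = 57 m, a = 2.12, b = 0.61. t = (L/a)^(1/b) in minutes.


t = (L/a)^(1/b)
t = (57/2.12)^(1/0.61)
t = 26.886792^(1/0.61)

220.5497 min


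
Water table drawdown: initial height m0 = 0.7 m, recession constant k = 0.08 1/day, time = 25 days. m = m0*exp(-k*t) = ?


m = m0 * exp(-k*t)
m = 0.7 * exp(-0.08 * 25)
m = 0.7 * exp(-2.0000)

0.0947 m


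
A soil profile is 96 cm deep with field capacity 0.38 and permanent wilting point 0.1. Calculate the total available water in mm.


AWC = (FC - PWP) * d * 10
AWC = (0.38 - 0.1) * 96 * 10
AWC = 0.2800 * 96 * 10

268.8000 mm


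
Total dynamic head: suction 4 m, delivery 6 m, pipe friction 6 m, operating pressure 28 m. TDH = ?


TDH = Hs + Hd + hf + Hp = 4 + 6 + 6 + 28 = 44

44 m


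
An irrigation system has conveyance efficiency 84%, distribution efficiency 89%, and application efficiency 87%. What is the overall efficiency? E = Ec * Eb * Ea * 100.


Ec = 0.84, Eb = 0.89, Ea = 0.87
E = 0.84 * 0.89 * 0.87 * 100 = 65.0412%

65.0412 %


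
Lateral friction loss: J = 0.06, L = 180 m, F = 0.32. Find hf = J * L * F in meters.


hf = J * L * F = 0.06 * 180 * 0.32 = 3.4560 m

3.4560 m


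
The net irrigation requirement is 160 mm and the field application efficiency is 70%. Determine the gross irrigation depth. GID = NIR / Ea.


Ea = 70% = 0.7
GID = NIR / Ea = 160 / 0.7 = 228.5714 mm

228.5714 mm


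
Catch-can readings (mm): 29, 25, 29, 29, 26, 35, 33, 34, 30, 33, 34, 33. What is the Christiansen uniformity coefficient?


mean = 30.833333 mm
MAD = 2.833333 mm
CU = (1 - 2.833333/30.833333)*100

90.8108 %


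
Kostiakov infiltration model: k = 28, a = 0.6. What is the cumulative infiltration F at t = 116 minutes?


F = k * t^a = 28 * 116^0.6
F = 28 * 17.325062

485.1017 mm


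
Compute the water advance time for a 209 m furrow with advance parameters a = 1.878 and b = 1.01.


t = (L/a)^(1/b)
t = (209/1.878)^(1/1.01)
t = 111.288605^(1/1.01)

106.2157 min


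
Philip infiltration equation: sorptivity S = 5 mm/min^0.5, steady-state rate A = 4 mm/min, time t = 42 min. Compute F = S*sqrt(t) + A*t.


F = S*sqrt(t) + A*t
F = 5*sqrt(42) + 4*42
F = 5*6.480741 + 168

200.4037 mm


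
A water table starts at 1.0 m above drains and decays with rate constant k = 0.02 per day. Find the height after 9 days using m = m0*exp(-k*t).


m = m0 * exp(-k*t)
m = 1.0 * exp(-0.02 * 9)
m = 1.0 * exp(-0.1800)

0.8353 m


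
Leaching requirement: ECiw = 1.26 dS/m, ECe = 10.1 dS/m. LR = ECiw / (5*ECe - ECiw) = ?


LR = ECiw / (5*ECe - ECiw)
LR = 1.26 / (5*10.1 - 1.26)
LR = 1.26 / 49.2400

0.0256


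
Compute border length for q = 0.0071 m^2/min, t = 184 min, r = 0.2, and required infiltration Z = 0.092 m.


L = q*t/((1+r)*Z)
L = 0.0071*184/((1+0.2)*0.092)
L = 1.3064/0.1104

11.8333 m


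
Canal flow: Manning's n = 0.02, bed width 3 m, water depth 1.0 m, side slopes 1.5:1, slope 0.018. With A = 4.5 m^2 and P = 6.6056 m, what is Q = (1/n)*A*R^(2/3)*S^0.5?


R = A/P = 4.5/6.6056 = 0.681240
Q = (1/0.02) * 4.5 * 0.681240^(2/3) * 0.018^0.5

23.3714 m^3/s


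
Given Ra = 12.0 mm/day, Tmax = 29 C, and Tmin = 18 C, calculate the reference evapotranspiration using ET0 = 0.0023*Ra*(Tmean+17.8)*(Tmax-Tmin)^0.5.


Tmean = (Tmax + Tmin)/2 = (29 + 18)/2 = 23.5
ET0 = 0.0023 * 12.0 * (23.5 + 17.8) * sqrt(29 - 18)
ET0 = 0.0023 * 12.0 * 41.3 * 3.316625

3.7806 mm/day


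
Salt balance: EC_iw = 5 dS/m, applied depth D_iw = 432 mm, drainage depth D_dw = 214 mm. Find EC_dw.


EC_dw = EC_iw * D_iw / D_dw
EC_dw = 5 * 432 / 214
EC_dw = 2160 / 214

10.0935 dS/m


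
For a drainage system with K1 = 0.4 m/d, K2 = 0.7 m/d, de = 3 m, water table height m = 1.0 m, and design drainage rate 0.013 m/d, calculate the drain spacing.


S^2 = 8*K2*de*m/q + 4*K1*m^2/q
S^2 = 8*0.7*3*1.0/0.013 + 4*0.4*1.0^2/0.013
S = sqrt(1415.3846)

37.6216 m


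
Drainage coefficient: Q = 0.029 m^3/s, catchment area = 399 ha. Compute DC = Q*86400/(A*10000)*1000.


DC = Q * 86400 / (A * 10000) * 1000
DC = 0.029 * 86400 / (399 * 10000) * 1000
DC = 2505600.0000 / 3990000

0.6280 mm/day


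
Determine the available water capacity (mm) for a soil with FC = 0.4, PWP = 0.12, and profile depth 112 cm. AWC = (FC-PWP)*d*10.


AWC = (FC - PWP) * d * 10
AWC = (0.4 - 0.12) * 112 * 10
AWC = 0.2800 * 112 * 10

313.6000 mm


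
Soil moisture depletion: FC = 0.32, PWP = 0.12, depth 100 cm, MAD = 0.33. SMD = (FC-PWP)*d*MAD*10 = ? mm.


SMD = (FC - PWP) * d * MAD * 10
SMD = (0.32 - 0.12) * 100 * 0.33 * 10
SMD = 0.2000 * 100 * 0.33 * 10

66.0000 mm


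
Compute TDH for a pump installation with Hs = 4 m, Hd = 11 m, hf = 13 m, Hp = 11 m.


TDH = Hs + Hd + hf + Hp = 4 + 11 + 13 + 11 = 39

39 m


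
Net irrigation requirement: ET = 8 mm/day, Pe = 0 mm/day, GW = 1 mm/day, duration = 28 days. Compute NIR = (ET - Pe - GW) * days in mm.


Daily deficit = ET - Pe - GW = 8 - 0 - 1 = 7 mm/day
NIR = 7 * 28 = 196 mm

196.0000 mm


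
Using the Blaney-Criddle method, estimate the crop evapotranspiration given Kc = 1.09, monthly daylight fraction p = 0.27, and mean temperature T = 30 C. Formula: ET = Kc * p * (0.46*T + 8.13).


ET = Kc * p * (0.46*T + 8.13)
ET = 1.09 * 0.27 * (0.46*30 + 8.13)
ET = 1.09 * 0.27 * 21.9300

6.4540 mm/day


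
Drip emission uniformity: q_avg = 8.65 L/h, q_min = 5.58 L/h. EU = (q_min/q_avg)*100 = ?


EU = (q_min/q_avg)*100 = (5.58/8.65)*100 = 64.5087%

64.5087 %


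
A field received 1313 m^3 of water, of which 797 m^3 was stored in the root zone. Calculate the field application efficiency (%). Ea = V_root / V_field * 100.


Ea = V_root / V_field * 100 = 797 / 1313 * 100 = 60.7007%

60.7007 %


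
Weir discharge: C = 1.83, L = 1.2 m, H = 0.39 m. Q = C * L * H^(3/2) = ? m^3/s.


Q = C * L * H^(3/2) = 1.83 * 1.2 * 0.39^1.5 = 1.83 * 1.2 * 0.243555

0.5348 m^3/s


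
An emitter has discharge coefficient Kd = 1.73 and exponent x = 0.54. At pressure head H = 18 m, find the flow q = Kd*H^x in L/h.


q = Kd * H^x = 1.73 * 18^0.54 = 1.73 * 4.762633

8.2394 L/h


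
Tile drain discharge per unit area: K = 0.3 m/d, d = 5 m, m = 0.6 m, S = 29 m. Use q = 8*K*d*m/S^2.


q = 8*K*d*m/S^2
q = 8*0.3*5*0.6/29^2
q = 7.2000 / 841

0.0086 m/d


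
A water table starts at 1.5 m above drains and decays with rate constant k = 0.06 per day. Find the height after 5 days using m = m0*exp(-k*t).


m = m0 * exp(-k*t)
m = 1.5 * exp(-0.06 * 5)
m = 1.5 * exp(-0.3000)

1.1112 m


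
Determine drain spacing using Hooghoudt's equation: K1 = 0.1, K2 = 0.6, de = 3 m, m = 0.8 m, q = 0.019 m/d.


S^2 = 8*K2*de*m/q + 4*K1*m^2/q
S^2 = 8*0.6*3*0.8/0.019 + 4*0.1*0.8^2/0.019
S = sqrt(619.7895)

24.8956 m


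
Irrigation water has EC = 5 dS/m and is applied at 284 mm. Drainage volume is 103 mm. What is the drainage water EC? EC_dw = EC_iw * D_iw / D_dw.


EC_dw = EC_iw * D_iw / D_dw
EC_dw = 5 * 284 / 103
EC_dw = 1420 / 103

13.7864 dS/m


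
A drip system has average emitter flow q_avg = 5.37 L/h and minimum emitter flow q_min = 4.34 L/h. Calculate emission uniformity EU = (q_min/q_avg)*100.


EU = (q_min/q_avg)*100 = (4.34/5.37)*100 = 80.8194%

80.8194 %


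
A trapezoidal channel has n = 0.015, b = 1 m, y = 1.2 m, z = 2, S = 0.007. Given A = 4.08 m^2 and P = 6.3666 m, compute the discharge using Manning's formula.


R = A/P = 4.08/6.3666 = 0.640844
Q = (1/0.015) * 4.08 * 0.640844^(2/3) * 0.007^0.5

16.9156 m^3/s


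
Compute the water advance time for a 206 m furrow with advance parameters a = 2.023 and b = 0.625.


t = (L/a)^(1/b)
t = (206/2.023)^(1/0.625)
t = 101.828967^(1/0.625)

1631.5265 min


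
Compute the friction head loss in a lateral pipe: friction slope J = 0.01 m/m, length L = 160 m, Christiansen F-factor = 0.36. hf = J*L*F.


hf = J * L * F = 0.01 * 160 * 0.36 = 0.5760 m

0.5760 m


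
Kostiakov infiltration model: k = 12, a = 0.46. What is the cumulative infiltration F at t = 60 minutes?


F = k * t^a = 12 * 60^0.46
F = 12 * 6.575815

78.9098 mm


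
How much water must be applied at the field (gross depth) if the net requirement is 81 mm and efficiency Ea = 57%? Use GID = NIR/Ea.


Ea = 57% = 0.57
GID = NIR / Ea = 81 / 0.57 = 142.1053 mm

142.1053 mm


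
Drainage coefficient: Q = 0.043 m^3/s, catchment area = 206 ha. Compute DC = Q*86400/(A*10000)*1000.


DC = Q * 86400 / (A * 10000) * 1000
DC = 0.043 * 86400 / (206 * 10000) * 1000
DC = 3715200.0000 / 2060000

1.8035 mm/day


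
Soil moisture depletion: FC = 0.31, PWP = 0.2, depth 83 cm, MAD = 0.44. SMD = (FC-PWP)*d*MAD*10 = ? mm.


SMD = (FC - PWP) * d * MAD * 10
SMD = (0.31 - 0.2) * 83 * 0.44 * 10
SMD = 0.1100 * 83 * 0.44 * 10

40.1720 mm


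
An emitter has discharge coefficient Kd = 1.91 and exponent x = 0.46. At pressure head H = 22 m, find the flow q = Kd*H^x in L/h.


q = Kd * H^x = 1.91 * 22^0.46 = 1.91 * 4.144904

7.9168 L/h


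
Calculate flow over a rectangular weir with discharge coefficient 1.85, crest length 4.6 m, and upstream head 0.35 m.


Q = C * L * H^(3/2) = 1.85 * 4.6 * 0.35^1.5 = 1.85 * 4.6 * 0.207063

1.7621 m^3/s


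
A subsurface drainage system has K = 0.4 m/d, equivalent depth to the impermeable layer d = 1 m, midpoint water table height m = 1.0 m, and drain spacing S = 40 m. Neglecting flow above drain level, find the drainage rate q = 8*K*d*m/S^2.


q = 8*K*d*m/S^2
q = 8*0.4*1*1.0/40^2
q = 3.2000 / 1600

0.0020 m/d


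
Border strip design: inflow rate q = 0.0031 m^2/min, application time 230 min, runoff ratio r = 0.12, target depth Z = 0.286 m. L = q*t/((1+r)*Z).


L = q*t/((1+r)*Z)
L = 0.0031*230/((1+0.12)*0.286)
L = 0.713/0.32032

2.2259 m


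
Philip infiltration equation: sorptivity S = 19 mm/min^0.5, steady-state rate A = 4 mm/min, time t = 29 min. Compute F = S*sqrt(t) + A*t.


F = S*sqrt(t) + A*t
F = 19*sqrt(29) + 4*29
F = 19*5.385165 + 116

218.3181 mm


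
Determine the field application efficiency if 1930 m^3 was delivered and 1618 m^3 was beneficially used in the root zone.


Ea = V_root / V_field * 100 = 1618 / 1930 * 100 = 83.8342%

83.8342 %


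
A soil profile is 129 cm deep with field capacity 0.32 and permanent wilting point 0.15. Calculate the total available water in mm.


AWC = (FC - PWP) * d * 10
AWC = (0.32 - 0.15) * 129 * 10
AWC = 0.1700 * 129 * 10

219.3000 mm


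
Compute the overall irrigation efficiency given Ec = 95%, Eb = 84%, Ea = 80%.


Ec = 0.95, Eb = 0.84, Ea = 0.8
E = 0.95 * 0.84 * 0.8 * 100 = 63.8400%

63.8400 %


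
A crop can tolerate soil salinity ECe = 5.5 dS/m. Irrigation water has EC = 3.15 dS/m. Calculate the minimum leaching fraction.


LR = ECiw / (5*ECe - ECiw)
LR = 3.15 / (5*5.5 - 3.15)
LR = 3.15 / 24.3500

0.1294


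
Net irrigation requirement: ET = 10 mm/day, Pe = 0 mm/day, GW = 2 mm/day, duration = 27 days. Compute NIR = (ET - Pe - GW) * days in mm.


Daily deficit = ET - Pe - GW = 10 - 0 - 2 = 8 mm/day
NIR = 8 * 27 = 216 mm

216.0000 mm


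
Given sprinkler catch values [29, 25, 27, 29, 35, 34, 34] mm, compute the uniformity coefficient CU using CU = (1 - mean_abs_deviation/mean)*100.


mean = 30.428571 mm
MAD = 3.346939 mm
CU = (1 - 3.346939/30.428571)*100

89.0007 %


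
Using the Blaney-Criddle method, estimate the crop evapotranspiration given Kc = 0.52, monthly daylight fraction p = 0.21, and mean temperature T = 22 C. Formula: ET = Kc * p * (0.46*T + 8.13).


ET = Kc * p * (0.46*T + 8.13)
ET = 0.52 * 0.21 * (0.46*22 + 8.13)
ET = 0.52 * 0.21 * 18.2500

1.9929 mm/day


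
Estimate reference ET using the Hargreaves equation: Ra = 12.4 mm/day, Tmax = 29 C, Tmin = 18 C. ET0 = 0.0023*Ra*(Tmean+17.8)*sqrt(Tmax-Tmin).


Tmean = (Tmax + Tmin)/2 = (29 + 18)/2 = 23.5
ET0 = 0.0023 * 12.4 * (23.5 + 17.8) * sqrt(29 - 18)
ET0 = 0.0023 * 12.4 * 41.3 * 3.316625

3.9066 mm/day


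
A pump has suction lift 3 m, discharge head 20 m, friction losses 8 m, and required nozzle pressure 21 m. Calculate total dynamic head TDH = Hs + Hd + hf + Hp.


TDH = Hs + Hd + hf + Hp = 3 + 20 + 8 + 21 = 52

52 m


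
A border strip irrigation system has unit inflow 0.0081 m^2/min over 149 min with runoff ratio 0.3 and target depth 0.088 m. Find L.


L = q*t/((1+r)*Z)
L = 0.0081*149/((1+0.3)*0.088)
L = 1.2069/0.1144

10.5498 m


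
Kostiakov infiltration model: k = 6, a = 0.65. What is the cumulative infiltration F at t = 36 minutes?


F = k * t^a = 6 * 36^0.65
F = 6 * 10.270619

61.6237 mm


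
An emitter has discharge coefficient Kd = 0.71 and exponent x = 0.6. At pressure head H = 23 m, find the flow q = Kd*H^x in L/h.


q = Kd * H^x = 0.71 * 23^0.6 = 0.71 * 6.562007

4.6590 L/h


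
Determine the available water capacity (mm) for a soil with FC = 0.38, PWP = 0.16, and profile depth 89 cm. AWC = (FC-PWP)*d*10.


AWC = (FC - PWP) * d * 10
AWC = (0.38 - 0.16) * 89 * 10
AWC = 0.2200 * 89 * 10

195.8000 mm


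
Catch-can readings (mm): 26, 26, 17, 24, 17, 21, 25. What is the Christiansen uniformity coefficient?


mean = 22.285714 mm
MAD = 3.387755 mm
CU = (1 - 3.387755/22.285714)*100

84.7985 %


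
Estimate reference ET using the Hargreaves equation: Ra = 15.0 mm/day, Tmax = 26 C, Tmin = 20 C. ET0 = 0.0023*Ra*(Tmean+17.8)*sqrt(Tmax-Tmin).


Tmean = (Tmax + Tmin)/2 = (26 + 20)/2 = 23.0
ET0 = 0.0023 * 15.0 * (23.0 + 17.8) * sqrt(26 - 20)
ET0 = 0.0023 * 15.0 * 40.8 * 2.449490

3.4479 mm/day


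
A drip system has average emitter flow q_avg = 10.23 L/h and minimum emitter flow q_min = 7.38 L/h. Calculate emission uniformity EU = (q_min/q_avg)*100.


EU = (q_min/q_avg)*100 = (7.38/10.23)*100 = 72.1408%

72.1408 %


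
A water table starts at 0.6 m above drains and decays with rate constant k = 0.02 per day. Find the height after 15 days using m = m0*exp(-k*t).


m = m0 * exp(-k*t)
m = 0.6 * exp(-0.02 * 15)
m = 0.6 * exp(-0.3000)

0.4445 m


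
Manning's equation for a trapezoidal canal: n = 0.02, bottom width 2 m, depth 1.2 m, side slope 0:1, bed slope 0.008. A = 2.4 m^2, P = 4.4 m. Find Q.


R = A/P = 2.4/4.4 = 0.545455
Q = (1/0.02) * 2.4 * 0.545455^(2/3) * 0.008^0.5

7.1653 m^3/s


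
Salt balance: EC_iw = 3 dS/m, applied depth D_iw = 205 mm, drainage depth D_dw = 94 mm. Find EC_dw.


EC_dw = EC_iw * D_iw / D_dw
EC_dw = 3 * 205 / 94
EC_dw = 615 / 94

6.5426 dS/m


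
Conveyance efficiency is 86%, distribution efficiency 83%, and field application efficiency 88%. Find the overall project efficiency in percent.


Ec = 0.86, Eb = 0.83, Ea = 0.88
E = 0.86 * 0.83 * 0.88 * 100 = 62.8144%

62.8144 %


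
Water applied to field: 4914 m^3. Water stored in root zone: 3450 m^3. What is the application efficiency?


Ea = V_root / V_field * 100 = 3450 / 4914 * 100 = 70.2076%

70.2076 %


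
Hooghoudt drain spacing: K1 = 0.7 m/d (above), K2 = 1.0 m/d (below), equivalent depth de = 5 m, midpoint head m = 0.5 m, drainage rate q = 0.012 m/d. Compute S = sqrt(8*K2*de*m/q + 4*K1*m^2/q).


S^2 = 8*K2*de*m/q + 4*K1*m^2/q
S^2 = 8*1.0*5*0.5/0.012 + 4*0.7*0.5^2/0.012
S = sqrt(1725.0000)

41.5331 m


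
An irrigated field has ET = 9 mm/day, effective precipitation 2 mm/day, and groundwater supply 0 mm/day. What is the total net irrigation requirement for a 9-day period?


Daily deficit = ET - Pe - GW = 9 - 2 - 0 = 7 mm/day
NIR = 7 * 9 = 63 mm

63.0000 mm


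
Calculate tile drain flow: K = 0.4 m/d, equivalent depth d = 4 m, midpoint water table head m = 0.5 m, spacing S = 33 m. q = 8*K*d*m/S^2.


q = 8*K*d*m/S^2
q = 8*0.4*4*0.5/33^2
q = 6.4000 / 1089

0.0059 m/d


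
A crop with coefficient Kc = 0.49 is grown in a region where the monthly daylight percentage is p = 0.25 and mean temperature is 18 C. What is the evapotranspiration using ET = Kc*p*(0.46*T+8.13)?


ET = Kc * p * (0.46*T + 8.13)
ET = 0.49 * 0.25 * (0.46*18 + 8.13)
ET = 0.49 * 0.25 * 16.4100

2.0102 mm/day


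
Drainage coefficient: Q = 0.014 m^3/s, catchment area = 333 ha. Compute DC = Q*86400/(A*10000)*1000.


DC = Q * 86400 / (A * 10000) * 1000
DC = 0.014 * 86400 / (333 * 10000) * 1000
DC = 1209600.0000 / 3330000

0.3632 mm/day


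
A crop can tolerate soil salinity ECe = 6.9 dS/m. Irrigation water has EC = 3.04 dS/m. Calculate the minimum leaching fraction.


LR = ECiw / (5*ECe - ECiw)
LR = 3.04 / (5*6.9 - 3.04)
LR = 3.04 / 31.4600

0.0966


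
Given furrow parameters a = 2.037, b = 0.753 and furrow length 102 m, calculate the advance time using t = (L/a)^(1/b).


t = (L/a)^(1/b)
t = (102/2.037)^(1/0.753)
t = 50.073638^(1/0.753)

180.7661 min


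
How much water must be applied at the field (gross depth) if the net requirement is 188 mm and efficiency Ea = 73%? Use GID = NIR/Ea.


Ea = 73% = 0.73
GID = NIR / Ea = 188 / 0.73 = 257.5342 mm

257.5342 mm


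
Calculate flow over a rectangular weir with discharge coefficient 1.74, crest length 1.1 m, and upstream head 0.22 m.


Q = C * L * H^(3/2) = 1.74 * 1.1 * 0.22^1.5 = 1.74 * 1.1 * 0.103189

0.1975 m^3/s


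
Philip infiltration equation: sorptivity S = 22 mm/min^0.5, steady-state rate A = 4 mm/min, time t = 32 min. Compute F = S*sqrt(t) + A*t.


F = S*sqrt(t) + A*t
F = 22*sqrt(32) + 4*32
F = 22*5.656854 + 128

252.4508 mm


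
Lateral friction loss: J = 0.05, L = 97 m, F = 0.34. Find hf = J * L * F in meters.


hf = J * L * F = 0.05 * 97 * 0.34 = 1.6490 m

1.6490 m


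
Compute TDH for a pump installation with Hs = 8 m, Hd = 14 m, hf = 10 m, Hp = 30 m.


TDH = Hs + Hd + hf + Hp = 8 + 14 + 10 + 30 = 62

62 m


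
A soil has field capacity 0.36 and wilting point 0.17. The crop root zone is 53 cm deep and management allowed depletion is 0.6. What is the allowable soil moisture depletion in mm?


SMD = (FC - PWP) * d * MAD * 10
SMD = (0.36 - 0.17) * 53 * 0.6 * 10
SMD = 0.1900 * 53 * 0.6 * 10

60.4200 mm


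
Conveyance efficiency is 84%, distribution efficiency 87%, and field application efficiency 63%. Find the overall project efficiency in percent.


Ec = 0.84, Eb = 0.87, Ea = 0.63
E = 0.84 * 0.87 * 0.63 * 100 = 46.0404%

46.0404 %


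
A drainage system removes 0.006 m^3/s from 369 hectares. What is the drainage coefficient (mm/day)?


DC = Q * 86400 / (A * 10000) * 1000
DC = 0.006 * 86400 / (369 * 10000) * 1000
DC = 518400.0000 / 3690000

0.1405 mm/day


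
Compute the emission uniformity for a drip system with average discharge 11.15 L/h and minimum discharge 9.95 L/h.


EU = (q_min/q_avg)*100 = (9.95/11.15)*100 = 89.2377%

89.2377 %


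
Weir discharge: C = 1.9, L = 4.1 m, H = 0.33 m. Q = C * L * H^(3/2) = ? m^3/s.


Q = C * L * H^(3/2) = 1.9 * 4.1 * 0.33^1.5 = 1.9 * 4.1 * 0.189571

1.4768 m^3/s


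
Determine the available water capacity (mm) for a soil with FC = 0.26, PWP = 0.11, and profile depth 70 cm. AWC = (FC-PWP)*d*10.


AWC = (FC - PWP) * d * 10
AWC = (0.26 - 0.11) * 70 * 10
AWC = 0.1500 * 70 * 10

105.0000 mm


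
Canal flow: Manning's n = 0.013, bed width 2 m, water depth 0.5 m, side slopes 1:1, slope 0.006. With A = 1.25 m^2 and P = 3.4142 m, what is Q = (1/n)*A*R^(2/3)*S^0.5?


R = A/P = 1.25/3.4142 = 0.366118
Q = (1/0.013) * 1.25 * 0.366118^(2/3) * 0.006^0.5

3.8117 m^3/s


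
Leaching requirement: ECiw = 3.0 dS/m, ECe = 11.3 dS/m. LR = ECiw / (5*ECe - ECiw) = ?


LR = ECiw / (5*ECe - ECiw)
LR = 3.0 / (5*11.3 - 3.0)
LR = 3.0 / 53.5000

0.0561


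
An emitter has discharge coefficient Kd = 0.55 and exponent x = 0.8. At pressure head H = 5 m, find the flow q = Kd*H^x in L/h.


q = Kd * H^x = 0.55 * 5^0.8 = 0.55 * 3.623898

1.9931 L/h


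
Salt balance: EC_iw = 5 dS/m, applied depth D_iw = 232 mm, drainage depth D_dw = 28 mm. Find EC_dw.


EC_dw = EC_iw * D_iw / D_dw
EC_dw = 5 * 232 / 28
EC_dw = 1160 / 28

41.4286 dS/m


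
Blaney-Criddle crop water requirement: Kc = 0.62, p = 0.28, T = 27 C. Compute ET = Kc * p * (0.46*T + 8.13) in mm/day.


ET = Kc * p * (0.46*T + 8.13)
ET = 0.62 * 0.28 * (0.46*27 + 8.13)
ET = 0.62 * 0.28 * 20.5500

3.5675 mm/day


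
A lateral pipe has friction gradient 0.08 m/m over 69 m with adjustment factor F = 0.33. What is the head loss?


hf = J * L * F = 0.08 * 69 * 0.33 = 1.8216 m

1.8216 m


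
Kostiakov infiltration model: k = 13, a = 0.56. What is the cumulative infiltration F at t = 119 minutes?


F = k * t^a = 13 * 119^0.56
F = 13 * 14.531361

188.9077 mm


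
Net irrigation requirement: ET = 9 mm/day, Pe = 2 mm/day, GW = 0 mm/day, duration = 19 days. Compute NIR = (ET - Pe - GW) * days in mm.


Daily deficit = ET - Pe - GW = 9 - 2 - 0 = 7 mm/day
NIR = 7 * 19 = 133 mm

133.0000 mm


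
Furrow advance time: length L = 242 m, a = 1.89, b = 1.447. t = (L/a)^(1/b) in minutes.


t = (L/a)^(1/b)
t = (242/1.89)^(1/1.447)
t = 128.042328^(1/1.447)

28.5996 min


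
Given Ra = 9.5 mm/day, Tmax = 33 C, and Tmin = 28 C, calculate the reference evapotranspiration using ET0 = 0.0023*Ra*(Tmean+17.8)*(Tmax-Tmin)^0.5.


Tmean = (Tmax + Tmin)/2 = (33 + 28)/2 = 30.5
ET0 = 0.0023 * 9.5 * (30.5 + 17.8) * sqrt(33 - 28)
ET0 = 0.0023 * 9.5 * 48.3 * 2.236068

2.3598 mm/day


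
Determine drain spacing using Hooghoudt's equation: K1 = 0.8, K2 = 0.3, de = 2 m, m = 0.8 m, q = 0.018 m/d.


S^2 = 8*K2*de*m/q + 4*K1*m^2/q
S^2 = 8*0.3*2*0.8/0.018 + 4*0.8*0.8^2/0.018
S = sqrt(327.1111)

18.0862 m


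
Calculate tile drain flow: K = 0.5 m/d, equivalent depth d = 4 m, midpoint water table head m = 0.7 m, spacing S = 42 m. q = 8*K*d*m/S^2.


q = 8*K*d*m/S^2
q = 8*0.5*4*0.7/42^2
q = 11.2000 / 1764

0.0063 m/d


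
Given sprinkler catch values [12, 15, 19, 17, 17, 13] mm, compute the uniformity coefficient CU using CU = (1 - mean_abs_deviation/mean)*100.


mean = 15.500000 mm
MAD = 2.166667 mm
CU = (1 - 2.166667/15.500000)*100

86.0215 %
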